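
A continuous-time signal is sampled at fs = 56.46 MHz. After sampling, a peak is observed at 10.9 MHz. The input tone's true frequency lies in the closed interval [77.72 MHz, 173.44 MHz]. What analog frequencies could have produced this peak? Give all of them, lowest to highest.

102.02 MHz, 123.82 MHz, 158.48 MHz

Frequencies that alias to 10.9 MHz are k·fs ± 10.9 MHz for integer k ≥ 0.
k=0: 10.9 MHz.
k=1: 45.56 MHz, 67.36 MHz.
k=2: 102.02 MHz, 123.82 MHz.
k=3: 158.48 MHz, 180.28 MHz.
k=4: 214.94 MHz, 236.74 MHz.
Within [77.72 MHz, 173.44 MHz]: 102.02 MHz, 123.82 MHz, 158.48 MHz.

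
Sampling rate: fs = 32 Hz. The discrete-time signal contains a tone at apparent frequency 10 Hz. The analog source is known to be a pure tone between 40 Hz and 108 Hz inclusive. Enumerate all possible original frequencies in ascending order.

Frequencies that alias to 10 Hz are k·fs ± 10 Hz for integer k ≥ 0.
k=0: 10 Hz.
k=1: 22 Hz, 42 Hz.
k=2: 54 Hz, 74 Hz.
k=3: 86 Hz, 106 Hz.
k=4: 118 Hz, 138 Hz.
Within [40 Hz, 108 Hz]: 42 Hz, 54 Hz, 74 Hz, 86 Hz, 106 Hz.

42 Hz, 54 Hz, 74 Hz, 86 Hz, 106 Hz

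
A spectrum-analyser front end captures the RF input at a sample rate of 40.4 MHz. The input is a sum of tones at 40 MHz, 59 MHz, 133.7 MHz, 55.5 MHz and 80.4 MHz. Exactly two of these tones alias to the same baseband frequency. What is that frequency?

0.4 MHz

fs/2 = 20.2 MHz.
40 MHz > fs/2 = 20.2 MHz, folds to fs − 40 MHz = 0.4 MHz.
59 MHz mod fs = 18.6 MHz.
18.6 MHz ≤ fs/2 = 20.2 MHz, appears at 18.6 MHz.
133.7 MHz mod fs = 12.5 MHz.
12.5 MHz ≤ fs/2 = 20.2 MHz, appears at 12.5 MHz.
55.5 MHz mod fs = 15.1 MHz.
15.1 MHz ≤ fs/2 = 20.2 MHz, appears at 15.1 MHz.
80.4 MHz mod fs = 40 MHz.
40 MHz > fs/2 = 20.2 MHz, folds to fs − 40 MHz = 0.4 MHz.
40 MHz and 80.4 MHz both map to 0.4 MHz.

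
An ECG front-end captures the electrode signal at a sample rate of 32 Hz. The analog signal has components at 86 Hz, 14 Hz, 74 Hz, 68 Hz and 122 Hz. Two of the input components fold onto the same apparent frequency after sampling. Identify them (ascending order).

fs/2 = 16 Hz.
86 Hz mod fs = 22 Hz.
22 Hz > fs/2 = 16 Hz, folds to fs − 22 Hz = 10 Hz.
14 Hz ≤ fs/2 = 16 Hz, passes unchanged.
74 Hz mod fs = 10 Hz.
10 Hz ≤ fs/2 = 16 Hz, appears at 10 Hz.
68 Hz mod fs = 4 Hz.
4 Hz ≤ fs/2 = 16 Hz, appears at 4 Hz.
122 Hz mod fs = 26 Hz.
26 Hz > fs/2 = 16 Hz, folds to fs − 26 Hz = 6 Hz.
74 Hz and 86 Hz both map to 10 Hz.

74 Hz, 86 Hz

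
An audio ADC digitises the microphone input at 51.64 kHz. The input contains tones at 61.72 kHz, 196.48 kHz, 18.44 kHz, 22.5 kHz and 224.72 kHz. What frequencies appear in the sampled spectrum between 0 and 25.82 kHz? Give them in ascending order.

10.08 kHz, 18.16 kHz, 18.44 kHz, 22.5 kHz

fs/2 = 25.82 kHz.
61.72 kHz mod fs = 10.08 kHz.
10.08 kHz ≤ fs/2 = 25.82 kHz, appears at 10.08 kHz.
196.48 kHz mod fs = 41.56 kHz.
41.56 kHz > fs/2 = 25.82 kHz, folds to fs − 41.56 kHz = 10.08 kHz.
18.44 kHz ≤ fs/2 = 25.82 kHz, passes unchanged.
22.5 kHz ≤ fs/2 = 25.82 kHz, passes unchanged.
224.72 kHz mod fs = 18.16 kHz.
18.16 kHz ≤ fs/2 = 25.82 kHz, appears at 18.16 kHz.
Distinct values: {10.08 kHz, 18.16 kHz, 18.44 kHz, 22.5 kHz}.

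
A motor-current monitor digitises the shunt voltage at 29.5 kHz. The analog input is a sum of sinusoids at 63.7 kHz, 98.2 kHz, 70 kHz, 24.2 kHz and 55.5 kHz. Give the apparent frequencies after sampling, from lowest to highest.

3.5 kHz, 4.7 kHz, 5.3 kHz, 9.7 kHz, 11 kHz

fs/2 = 14.75 kHz.
63.7 kHz mod fs = 4.7 kHz.
4.7 kHz ≤ fs/2 = 14.75 kHz, appears at 4.7 kHz.
98.2 kHz mod fs = 9.7 kHz.
9.7 kHz ≤ fs/2 = 14.75 kHz, appears at 9.7 kHz.
70 kHz mod fs = 11 kHz.
11 kHz ≤ fs/2 = 14.75 kHz, appears at 11 kHz.
24.2 kHz > fs/2 = 14.75 kHz, folds to fs − 24.2 kHz = 5.3 kHz.
55.5 kHz mod fs = 26 kHz.
26 kHz > fs/2 = 14.75 kHz, folds to fs − 26 kHz = 3.5 kHz.
Distinct values: {3.5 kHz, 4.7 kHz, 5.3 kHz, 9.7 kHz, 11 kHz}.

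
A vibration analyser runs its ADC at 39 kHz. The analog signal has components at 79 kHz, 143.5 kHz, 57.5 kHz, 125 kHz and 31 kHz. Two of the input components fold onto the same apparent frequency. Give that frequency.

fs/2 = 19.5 kHz.
79 kHz mod fs = 1 kHz.
1 kHz ≤ fs/2 = 19.5 kHz, appears at 1 kHz.
143.5 kHz mod fs = 26.5 kHz.
26.5 kHz > fs/2 = 19.5 kHz, folds to fs − 26.5 kHz = 12.5 kHz.
57.5 kHz mod fs = 18.5 kHz.
18.5 kHz ≤ fs/2 = 19.5 kHz, appears at 18.5 kHz.
125 kHz mod fs = 8 kHz.
8 kHz ≤ fs/2 = 19.5 kHz, appears at 8 kHz.
31 kHz > fs/2 = 19.5 kHz, folds to fs − 31 kHz = 8 kHz.
31 kHz and 125 kHz both map to 8 kHz.

8 kHz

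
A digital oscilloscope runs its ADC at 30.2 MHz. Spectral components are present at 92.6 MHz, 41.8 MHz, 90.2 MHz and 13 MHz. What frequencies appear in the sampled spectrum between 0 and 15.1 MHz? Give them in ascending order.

fs/2 = 15.1 MHz.
92.6 MHz mod fs = 2 MHz.
2 MHz ≤ fs/2 = 15.1 MHz, appears at 2 MHz.
41.8 MHz mod fs = 11.6 MHz.
11.6 MHz ≤ fs/2 = 15.1 MHz, appears at 11.6 MHz.
90.2 MHz mod fs = 29.8 MHz.
29.8 MHz > fs/2 = 15.1 MHz, folds to fs − 29.8 MHz = 0.4 MHz.
13 MHz ≤ fs/2 = 15.1 MHz, passes unchanged.
Distinct values: {0.4 MHz, 2 MHz, 11.6 MHz, 13 MHz}.

0.4 MHz, 2 MHz, 11.6 MHz, 13 MHz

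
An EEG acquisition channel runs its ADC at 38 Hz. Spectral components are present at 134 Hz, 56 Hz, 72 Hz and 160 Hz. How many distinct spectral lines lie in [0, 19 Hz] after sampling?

fs/2 = 19 Hz.
134 Hz mod fs = 20 Hz.
20 Hz > fs/2 = 19 Hz, folds to fs − 20 Hz = 18 Hz.
56 Hz mod fs = 18 Hz.
18 Hz ≤ fs/2 = 19 Hz, appears at 18 Hz.
72 Hz mod fs = 34 Hz.
34 Hz > fs/2 = 19 Hz, folds to fs − 34 Hz = 4 Hz.
160 Hz mod fs = 8 Hz.
8 Hz ≤ fs/2 = 19 Hz, appears at 8 Hz.
Distinct values: {4 Hz, 8 Hz, 18 Hz} → 3.

3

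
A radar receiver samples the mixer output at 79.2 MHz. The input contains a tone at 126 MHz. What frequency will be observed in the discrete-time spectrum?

32.4 MHz

126 MHz mod fs = 46.8 MHz.
46.8 MHz > fs/2 = 39.6 MHz, folds to fs − 46.8 MHz = 32.4 MHz.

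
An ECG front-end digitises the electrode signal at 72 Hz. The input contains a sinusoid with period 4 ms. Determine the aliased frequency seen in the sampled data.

T = 4 ms → f = 1/T = 250 Hz.
250 Hz mod fs = 34 Hz.
34 Hz ≤ fs/2 = 36 Hz, appears at 34 Hz.

34 Hz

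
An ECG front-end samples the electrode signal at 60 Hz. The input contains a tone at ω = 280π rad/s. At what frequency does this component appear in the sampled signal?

20 Hz

ω = 280π rad/s → f = ω/(2π) = 140 Hz.
140 Hz mod fs = 20 Hz.
20 Hz ≤ fs/2 = 30 Hz, appears at 20 Hz.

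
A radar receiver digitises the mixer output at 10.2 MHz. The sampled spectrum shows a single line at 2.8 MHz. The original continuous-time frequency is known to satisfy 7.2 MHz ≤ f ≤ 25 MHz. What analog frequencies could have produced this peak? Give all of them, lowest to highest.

7.4 MHz, 13 MHz, 17.6 MHz, 23.2 MHz

Frequencies that alias to 2.8 MHz are k·fs ± 2.8 MHz for integer k ≥ 0.
k=0: 2.8 MHz.
k=1: 7.4 MHz, 13 MHz.
k=2: 17.6 MHz, 23.2 MHz.
k=3: 27.8 MHz, 33.4 MHz.
Within [7.2 MHz, 25 MHz]: 7.4 MHz, 13 MHz, 17.6 MHz, 23.2 MHz.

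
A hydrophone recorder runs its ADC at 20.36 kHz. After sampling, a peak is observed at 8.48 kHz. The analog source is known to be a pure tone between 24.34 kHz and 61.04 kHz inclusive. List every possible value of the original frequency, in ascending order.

28.84 kHz, 32.24 kHz, 49.2 kHz, 52.6 kHz

Frequencies that alias to 8.48 kHz are k·fs ± 8.48 kHz for integer k ≥ 0.
k=0: 8.48 kHz.
k=1: 11.88 kHz, 28.84 kHz.
k=2: 32.24 kHz, 49.2 kHz.
k=3: 52.6 kHz, 69.56 kHz.
k=4: 72.96 kHz, 89.92 kHz.
Within [24.34 kHz, 61.04 kHz]: 28.84 kHz, 32.24 kHz, 49.2 kHz, 52.6 kHz.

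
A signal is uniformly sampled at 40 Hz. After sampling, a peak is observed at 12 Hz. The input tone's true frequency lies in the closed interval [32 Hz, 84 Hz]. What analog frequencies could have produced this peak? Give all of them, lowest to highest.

Frequencies that alias to 12 Hz are k·fs ± 12 Hz for integer k ≥ 0.
k=0: 12 Hz.
k=1: 28 Hz, 52 Hz.
k=2: 68 Hz, 92 Hz.
k=3: 108 Hz, 132 Hz.
Within [32 Hz, 84 Hz]: 52 Hz, 68 Hz.

52 Hz, 68 Hz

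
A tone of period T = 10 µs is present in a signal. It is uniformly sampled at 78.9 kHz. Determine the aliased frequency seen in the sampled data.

T = 10 µs → f = 1/T = 100 kHz.
100 kHz mod fs = 21.1 kHz.
21.1 kHz ≤ fs/2 = 39.45 kHz, appears at 21.1 kHz.

21.1 kHz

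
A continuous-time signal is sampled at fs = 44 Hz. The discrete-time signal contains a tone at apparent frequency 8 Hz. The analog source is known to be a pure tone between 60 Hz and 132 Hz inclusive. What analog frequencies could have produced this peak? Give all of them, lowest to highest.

80 Hz, 96 Hz, 124 Hz

Frequencies that alias to 8 Hz are k·fs ± 8 Hz for integer k ≥ 0.
k=0: 8 Hz.
k=1: 36 Hz, 52 Hz.
k=2: 80 Hz, 96 Hz.
k=3: 124 Hz, 140 Hz.
k=4: 168 Hz, 184 Hz.
Within [60 Hz, 132 Hz]: 80 Hz, 96 Hz, 124 Hz.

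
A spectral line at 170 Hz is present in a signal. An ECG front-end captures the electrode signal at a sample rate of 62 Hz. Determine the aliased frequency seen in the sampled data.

16 Hz

170 Hz mod fs = 46 Hz.
46 Hz > fs/2 = 31 Hz, folds to fs − 46 Hz = 16 Hz.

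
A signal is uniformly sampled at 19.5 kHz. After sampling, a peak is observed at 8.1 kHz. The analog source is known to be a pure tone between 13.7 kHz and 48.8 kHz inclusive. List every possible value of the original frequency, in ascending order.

Frequencies that alias to 8.1 kHz are k·fs ± 8.1 kHz for integer k ≥ 0.
k=0: 8.1 kHz.
k=1: 11.4 kHz, 27.6 kHz.
k=2: 30.9 kHz, 47.1 kHz.
k=3: 50.4 kHz, 66.6 kHz.
Within [13.7 kHz, 48.8 kHz]: 27.6 kHz, 30.9 kHz, 47.1 kHz.

27.6 kHz, 30.9 kHz, 47.1 kHz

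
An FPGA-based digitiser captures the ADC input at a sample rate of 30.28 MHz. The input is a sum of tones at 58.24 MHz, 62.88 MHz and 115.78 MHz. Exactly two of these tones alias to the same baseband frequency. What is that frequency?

fs/2 = 15.14 MHz.
58.24 MHz mod fs = 27.96 MHz.
27.96 MHz > fs/2 = 15.14 MHz, folds to fs − 27.96 MHz = 2.32 MHz.
62.88 MHz mod fs = 2.32 MHz.
2.32 MHz ≤ fs/2 = 15.14 MHz, appears at 2.32 MHz.
115.78 MHz mod fs = 24.94 MHz.
24.94 MHz > fs/2 = 15.14 MHz, folds to fs − 24.94 MHz = 5.34 MHz.
58.24 MHz and 62.88 MHz both map to 2.32 MHz.

2.32 MHz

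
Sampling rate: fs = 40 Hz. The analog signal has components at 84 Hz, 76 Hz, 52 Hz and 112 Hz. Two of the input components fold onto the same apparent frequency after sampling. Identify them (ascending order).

76 Hz, 84 Hz

fs/2 = 20 Hz.
84 Hz mod fs = 4 Hz.
4 Hz ≤ fs/2 = 20 Hz, appears at 4 Hz.
76 Hz mod fs = 36 Hz.
36 Hz > fs/2 = 20 Hz, folds to fs − 36 Hz = 4 Hz.
52 Hz mod fs = 12 Hz.
12 Hz ≤ fs/2 = 20 Hz, appears at 12 Hz.
112 Hz mod fs = 32 Hz.
32 Hz > fs/2 = 20 Hz, folds to fs − 32 Hz = 8 Hz.
76 Hz and 84 Hz both map to 4 Hz.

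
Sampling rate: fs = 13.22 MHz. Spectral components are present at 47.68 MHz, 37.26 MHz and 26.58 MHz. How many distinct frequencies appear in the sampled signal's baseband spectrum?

fs/2 = 6.61 MHz.
47.68 MHz mod fs = 8.02 MHz.
8.02 MHz > fs/2 = 6.61 MHz, folds to fs − 8.02 MHz = 5.2 MHz.
37.26 MHz mod fs = 10.82 MHz.
10.82 MHz > fs/2 = 6.61 MHz, folds to fs − 10.82 MHz = 2.4 MHz.
26.58 MHz mod fs = 0.14 MHz.
0.14 MHz ≤ fs/2 = 6.61 MHz, appears at 0.14 MHz.
Distinct values: {0.14 MHz, 2.4 MHz, 5.2 MHz} → 3.

3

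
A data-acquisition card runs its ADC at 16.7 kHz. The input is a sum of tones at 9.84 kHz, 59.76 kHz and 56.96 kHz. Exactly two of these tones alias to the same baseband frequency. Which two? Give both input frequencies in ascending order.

9.84 kHz, 56.96 kHz

fs/2 = 8.35 kHz.
9.84 kHz > fs/2 = 8.35 kHz, folds to fs − 9.84 kHz = 6.86 kHz.
59.76 kHz mod fs = 9.66 kHz.
9.66 kHz > fs/2 = 8.35 kHz, folds to fs − 9.66 kHz = 7.04 kHz.
56.96 kHz mod fs = 6.86 kHz.
6.86 kHz ≤ fs/2 = 8.35 kHz, appears at 6.86 kHz.
9.84 kHz and 56.96 kHz both map to 6.86 kHz.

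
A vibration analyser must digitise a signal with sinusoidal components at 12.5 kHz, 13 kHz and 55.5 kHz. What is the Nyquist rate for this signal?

111 kHz

Highest-frequency component: 55.5 kHz.
Nyquist rate = 2 × 55.5 kHz = 111 kHz.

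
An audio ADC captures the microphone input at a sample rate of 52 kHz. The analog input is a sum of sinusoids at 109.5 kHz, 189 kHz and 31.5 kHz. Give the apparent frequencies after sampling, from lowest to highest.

5.5 kHz, 19 kHz, 20.5 kHz

fs/2 = 26 kHz.
109.5 kHz mod fs = 5.5 kHz.
5.5 kHz ≤ fs/2 = 26 kHz, appears at 5.5 kHz.
189 kHz mod fs = 33 kHz.
33 kHz > fs/2 = 26 kHz, folds to fs − 33 kHz = 19 kHz.
31.5 kHz > fs/2 = 26 kHz, folds to fs − 31.5 kHz = 20.5 kHz.
Distinct values: {5.5 kHz, 19 kHz, 20.5 kHz}.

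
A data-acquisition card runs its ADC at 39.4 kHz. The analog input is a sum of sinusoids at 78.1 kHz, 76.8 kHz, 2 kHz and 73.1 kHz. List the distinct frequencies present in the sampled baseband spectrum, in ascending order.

0.7 kHz, 2 kHz, 5.7 kHz

fs/2 = 19.7 kHz.
78.1 kHz mod fs = 38.7 kHz.
38.7 kHz > fs/2 = 19.7 kHz, folds to fs − 38.7 kHz = 0.7 kHz.
76.8 kHz mod fs = 37.4 kHz.
37.4 kHz > fs/2 = 19.7 kHz, folds to fs − 37.4 kHz = 2 kHz.
2 kHz ≤ fs/2 = 19.7 kHz, passes unchanged.
73.1 kHz mod fs = 33.7 kHz.
33.7 kHz > fs/2 = 19.7 kHz, folds to fs − 33.7 kHz = 5.7 kHz.
Distinct values: {0.7 kHz, 2 kHz, 5.7 kHz}.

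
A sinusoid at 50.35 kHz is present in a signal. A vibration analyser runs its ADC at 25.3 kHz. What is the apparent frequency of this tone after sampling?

0.25 kHz

50.35 kHz mod fs = 25.05 kHz.
25.05 kHz > fs/2 = 12.65 kHz, folds to fs − 25.05 kHz = 0.25 kHz.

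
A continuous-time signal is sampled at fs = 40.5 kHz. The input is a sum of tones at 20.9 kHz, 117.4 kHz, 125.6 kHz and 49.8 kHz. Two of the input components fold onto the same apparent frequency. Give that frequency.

4.1 kHz

fs/2 = 20.25 kHz.
20.9 kHz > fs/2 = 20.25 kHz, folds to fs − 20.9 kHz = 19.6 kHz.
117.4 kHz mod fs = 36.4 kHz.
36.4 kHz > fs/2 = 20.25 kHz, folds to fs − 36.4 kHz = 4.1 kHz.
125.6 kHz mod fs = 4.1 kHz.
4.1 kHz ≤ fs/2 = 20.25 kHz, appears at 4.1 kHz.
49.8 kHz mod fs = 9.3 kHz.
9.3 kHz ≤ fs/2 = 20.25 kHz, appears at 9.3 kHz.
117.4 kHz and 125.6 kHz both map to 4.1 kHz.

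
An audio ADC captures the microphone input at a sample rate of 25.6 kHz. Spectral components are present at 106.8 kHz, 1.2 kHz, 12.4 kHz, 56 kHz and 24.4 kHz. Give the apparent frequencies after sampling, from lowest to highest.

fs/2 = 12.8 kHz.
106.8 kHz mod fs = 4.4 kHz.
4.4 kHz ≤ fs/2 = 12.8 kHz, appears at 4.4 kHz.
1.2 kHz ≤ fs/2 = 12.8 kHz, passes unchanged.
12.4 kHz ≤ fs/2 = 12.8 kHz, passes unchanged.
56 kHz mod fs = 4.8 kHz.
4.8 kHz ≤ fs/2 = 12.8 kHz, appears at 4.8 kHz.
24.4 kHz > fs/2 = 12.8 kHz, folds to fs − 24.4 kHz = 1.2 kHz.
Distinct values: {1.2 kHz, 4.4 kHz, 4.8 kHz, 12.4 kHz}.

1.2 kHz, 4.4 kHz, 4.8 kHz, 12.4 kHz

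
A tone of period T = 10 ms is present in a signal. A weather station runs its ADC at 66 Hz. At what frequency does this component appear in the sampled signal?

T = 10 ms → f = 1/T = 100 Hz.
100 Hz mod fs = 34 Hz.
34 Hz > fs/2 = 33 Hz, folds to fs − 34 Hz = 32 Hz.

32 Hz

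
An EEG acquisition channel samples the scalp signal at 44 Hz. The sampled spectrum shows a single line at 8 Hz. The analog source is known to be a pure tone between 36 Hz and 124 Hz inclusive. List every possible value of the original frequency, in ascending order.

36 Hz, 52 Hz, 80 Hz, 96 Hz, 124 Hz

Frequencies that alias to 8 Hz are k·fs ± 8 Hz for integer k ≥ 0.
k=0: 8 Hz.
k=1: 36 Hz, 52 Hz.
k=2: 80 Hz, 96 Hz.
k=3: 124 Hz, 140 Hz.
k=4: 168 Hz, 184 Hz.
Within [36 Hz, 124 Hz]: 36 Hz, 52 Hz, 80 Hz, 96 Hz, 124 Hz.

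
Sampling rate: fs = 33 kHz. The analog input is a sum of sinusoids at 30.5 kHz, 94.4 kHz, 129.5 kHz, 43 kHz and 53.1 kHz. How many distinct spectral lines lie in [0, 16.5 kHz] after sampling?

fs/2 = 16.5 kHz.
30.5 kHz > fs/2 = 16.5 kHz, folds to fs − 30.5 kHz = 2.5 kHz.
94.4 kHz mod fs = 28.4 kHz.
28.4 kHz > fs/2 = 16.5 kHz, folds to fs − 28.4 kHz = 4.6 kHz.
129.5 kHz mod fs = 30.5 kHz.
30.5 kHz > fs/2 = 16.5 kHz, folds to fs − 30.5 kHz = 2.5 kHz.
43 kHz mod fs = 10 kHz.
10 kHz ≤ fs/2 = 16.5 kHz, appears at 10 kHz.
53.1 kHz mod fs = 20.1 kHz.
20.1 kHz > fs/2 = 16.5 kHz, folds to fs − 20.1 kHz = 12.9 kHz.
Distinct values: {2.5 kHz, 4.6 kHz, 10 kHz, 12.9 kHz} → 4.

4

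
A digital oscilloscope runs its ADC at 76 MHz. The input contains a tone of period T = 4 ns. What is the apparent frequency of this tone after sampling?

22 MHz

T = 4 ns → f = 1/T = 250 MHz.
250 MHz mod fs = 22 MHz.
22 MHz ≤ fs/2 = 38 MHz, appears at 22 MHz.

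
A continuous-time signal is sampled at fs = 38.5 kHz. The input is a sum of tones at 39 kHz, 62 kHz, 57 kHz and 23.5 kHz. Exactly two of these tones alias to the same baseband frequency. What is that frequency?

15 kHz

fs/2 = 19.25 kHz.
39 kHz mod fs = 0.5 kHz.
0.5 kHz ≤ fs/2 = 19.25 kHz, appears at 0.5 kHz.
62 kHz mod fs = 23.5 kHz.
23.5 kHz > fs/2 = 19.25 kHz, folds to fs − 23.5 kHz = 15 kHz.
57 kHz mod fs = 18.5 kHz.
18.5 kHz ≤ fs/2 = 19.25 kHz, appears at 18.5 kHz.
23.5 kHz > fs/2 = 19.25 kHz, folds to fs − 23.5 kHz = 15 kHz.
23.5 kHz and 62 kHz both map to 15 kHz.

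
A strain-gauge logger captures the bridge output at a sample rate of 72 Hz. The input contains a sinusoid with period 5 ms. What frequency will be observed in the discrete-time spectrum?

T = 5 ms → f = 1/T = 200 Hz.
200 Hz mod fs = 56 Hz.
56 Hz > fs/2 = 36 Hz, folds to fs − 56 Hz = 16 Hz.

16 Hz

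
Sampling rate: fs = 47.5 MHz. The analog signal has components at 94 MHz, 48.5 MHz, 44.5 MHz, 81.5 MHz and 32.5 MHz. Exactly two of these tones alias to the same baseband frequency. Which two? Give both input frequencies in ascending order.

fs/2 = 23.75 MHz.
94 MHz mod fs = 46.5 MHz.
46.5 MHz > fs/2 = 23.75 MHz, folds to fs − 46.5 MHz = 1 MHz.
48.5 MHz mod fs = 1 MHz.
1 MHz ≤ fs/2 = 23.75 MHz, appears at 1 MHz.
44.5 MHz > fs/2 = 23.75 MHz, folds to fs − 44.5 MHz = 3 MHz.
81.5 MHz mod fs = 34 MHz.
34 MHz > fs/2 = 23.75 MHz, folds to fs − 34 MHz = 13.5 MHz.
32.5 MHz > fs/2 = 23.75 MHz, folds to fs − 32.5 MHz = 15 MHz.
48.5 MHz and 94 MHz both map to 1 MHz.

48.5 MHz, 94 MHz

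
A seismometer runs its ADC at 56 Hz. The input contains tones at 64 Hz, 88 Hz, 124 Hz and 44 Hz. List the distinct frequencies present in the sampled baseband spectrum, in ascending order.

fs/2 = 28 Hz.
64 Hz mod fs = 8 Hz.
8 Hz ≤ fs/2 = 28 Hz, appears at 8 Hz.
88 Hz mod fs = 32 Hz.
32 Hz > fs/2 = 28 Hz, folds to fs − 32 Hz = 24 Hz.
124 Hz mod fs = 12 Hz.
12 Hz ≤ fs/2 = 28 Hz, appears at 12 Hz.
44 Hz > fs/2 = 28 Hz, folds to fs − 44 Hz = 12 Hz.
Distinct values: {8 Hz, 12 Hz, 24 Hz}.

8 Hz, 12 Hz, 24 Hz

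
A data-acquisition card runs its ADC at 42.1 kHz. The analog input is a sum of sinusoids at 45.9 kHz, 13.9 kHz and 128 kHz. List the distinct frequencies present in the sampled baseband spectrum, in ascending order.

1.7 kHz, 3.8 kHz, 13.9 kHz

fs/2 = 21.05 kHz.
45.9 kHz mod fs = 3.8 kHz.
3.8 kHz ≤ fs/2 = 21.05 kHz, appears at 3.8 kHz.
13.9 kHz ≤ fs/2 = 21.05 kHz, passes unchanged.
128 kHz mod fs = 1.7 kHz.
1.7 kHz ≤ fs/2 = 21.05 kHz, appears at 1.7 kHz.
Distinct values: {1.7 kHz, 3.8 kHz, 13.9 kHz}.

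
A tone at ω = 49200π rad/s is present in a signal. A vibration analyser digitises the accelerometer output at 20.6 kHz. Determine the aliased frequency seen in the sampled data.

ω = 49200π rad/s → f = ω/(2π) = 24600 Hz = 24.6 kHz.
24.6 kHz mod fs = 4 kHz.
4 kHz ≤ fs/2 = 10.3 kHz, appears at 4 kHz.

4 kHz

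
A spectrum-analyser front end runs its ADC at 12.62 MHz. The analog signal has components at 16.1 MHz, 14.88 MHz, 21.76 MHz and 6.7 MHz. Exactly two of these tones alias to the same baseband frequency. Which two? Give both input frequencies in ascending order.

16.1 MHz, 21.76 MHz

fs/2 = 6.31 MHz.
16.1 MHz mod fs = 3.48 MHz.
3.48 MHz ≤ fs/2 = 6.31 MHz, appears at 3.48 MHz.
14.88 MHz mod fs = 2.26 MHz.
2.26 MHz ≤ fs/2 = 6.31 MHz, appears at 2.26 MHz.
21.76 MHz mod fs = 9.14 MHz.
9.14 MHz > fs/2 = 6.31 MHz, folds to fs − 9.14 MHz = 3.48 MHz.
6.7 MHz > fs/2 = 6.31 MHz, folds to fs − 6.7 MHz = 5.92 MHz.
16.1 MHz and 21.76 MHz both map to 3.48 MHz.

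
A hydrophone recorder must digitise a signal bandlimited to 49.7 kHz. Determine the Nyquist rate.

Nyquist rate = 2 × 49.7 kHz = 99.4 kHz.

99.4 kHz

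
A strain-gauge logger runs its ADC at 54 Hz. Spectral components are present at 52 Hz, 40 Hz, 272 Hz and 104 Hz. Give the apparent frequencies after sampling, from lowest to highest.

2 Hz, 4 Hz, 14 Hz

fs/2 = 27 Hz.
52 Hz > fs/2 = 27 Hz, folds to fs − 52 Hz = 2 Hz.
40 Hz > fs/2 = 27 Hz, folds to fs − 40 Hz = 14 Hz.
272 Hz mod fs = 2 Hz.
2 Hz ≤ fs/2 = 27 Hz, appears at 2 Hz.
104 Hz mod fs = 50 Hz.
50 Hz > fs/2 = 27 Hz, folds to fs − 50 Hz = 4 Hz.
Distinct values: {2 Hz, 4 Hz, 14 Hz}.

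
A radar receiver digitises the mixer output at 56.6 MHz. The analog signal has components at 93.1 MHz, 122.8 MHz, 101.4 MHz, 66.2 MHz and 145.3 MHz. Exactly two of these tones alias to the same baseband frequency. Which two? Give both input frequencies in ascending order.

66.2 MHz, 122.8 MHz

fs/2 = 28.3 MHz.
93.1 MHz mod fs = 36.5 MHz.
36.5 MHz > fs/2 = 28.3 MHz, folds to fs − 36.5 MHz = 20.1 MHz.
122.8 MHz mod fs = 9.6 MHz.
9.6 MHz ≤ fs/2 = 28.3 MHz, appears at 9.6 MHz.
101.4 MHz mod fs = 44.8 MHz.
44.8 MHz > fs/2 = 28.3 MHz, folds to fs − 44.8 MHz = 11.8 MHz.
66.2 MHz mod fs = 9.6 MHz.
9.6 MHz ≤ fs/2 = 28.3 MHz, appears at 9.6 MHz.
145.3 MHz mod fs = 32.1 MHz.
32.1 MHz > fs/2 = 28.3 MHz, folds to fs − 32.1 MHz = 24.5 MHz.
66.2 MHz and 122.8 MHz both map to 9.6 MHz.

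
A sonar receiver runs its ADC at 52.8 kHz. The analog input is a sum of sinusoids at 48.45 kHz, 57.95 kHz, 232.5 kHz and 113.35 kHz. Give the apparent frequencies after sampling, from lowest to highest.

4.35 kHz, 5.15 kHz, 7.75 kHz, 21.3 kHz

fs/2 = 26.4 kHz.
48.45 kHz > fs/2 = 26.4 kHz, folds to fs − 48.45 kHz = 4.35 kHz.
57.95 kHz mod fs = 5.15 kHz.
5.15 kHz ≤ fs/2 = 26.4 kHz, appears at 5.15 kHz.
232.5 kHz mod fs = 21.3 kHz.
21.3 kHz ≤ fs/2 = 26.4 kHz, appears at 21.3 kHz.
113.35 kHz mod fs = 7.75 kHz.
7.75 kHz ≤ fs/2 = 26.4 kHz, appears at 7.75 kHz.
Distinct values: {4.35 kHz, 5.15 kHz, 7.75 kHz, 21.3 kHz}.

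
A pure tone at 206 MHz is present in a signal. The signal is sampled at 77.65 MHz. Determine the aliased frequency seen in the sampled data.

26.95 MHz

206 MHz mod fs = 50.7 MHz.
50.7 MHz > fs/2 = 38.825 MHz, folds to fs − 50.7 MHz = 26.95 MHz.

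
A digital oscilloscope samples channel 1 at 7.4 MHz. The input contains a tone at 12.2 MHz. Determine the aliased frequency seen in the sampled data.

2.6 MHz

12.2 MHz mod fs = 4.8 MHz.
4.8 MHz > fs/2 = 3.7 MHz, folds to fs − 4.8 MHz = 2.6 MHz.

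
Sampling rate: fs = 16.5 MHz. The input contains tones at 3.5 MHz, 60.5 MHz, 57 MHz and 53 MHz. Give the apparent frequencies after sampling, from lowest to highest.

3.5 MHz, 5.5 MHz, 7.5 MHz

fs/2 = 8.25 MHz.
3.5 MHz ≤ fs/2 = 8.25 MHz, passes unchanged.
60.5 MHz mod fs = 11 MHz.
11 MHz > fs/2 = 8.25 MHz, folds to fs − 11 MHz = 5.5 MHz.
57 MHz mod fs = 7.5 MHz.
7.5 MHz ≤ fs/2 = 8.25 MHz, appears at 7.5 MHz.
53 MHz mod fs = 3.5 MHz.
3.5 MHz ≤ fs/2 = 8.25 MHz, appears at 3.5 MHz.
Distinct values: {3.5 MHz, 5.5 MHz, 7.5 MHz}.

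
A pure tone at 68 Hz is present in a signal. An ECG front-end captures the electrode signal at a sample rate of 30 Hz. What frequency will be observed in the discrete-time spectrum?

68 Hz mod fs = 8 Hz.
8 Hz ≤ fs/2 = 15 Hz, appears at 8 Hz.

8 Hz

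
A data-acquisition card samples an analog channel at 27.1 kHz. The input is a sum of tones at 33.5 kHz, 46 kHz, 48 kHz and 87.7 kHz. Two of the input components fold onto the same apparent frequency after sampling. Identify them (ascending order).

fs/2 = 13.55 kHz.
33.5 kHz mod fs = 6.4 kHz.
6.4 kHz ≤ fs/2 = 13.55 kHz, appears at 6.4 kHz.
46 kHz mod fs = 18.9 kHz.
18.9 kHz > fs/2 = 13.55 kHz, folds to fs − 18.9 kHz = 8.2 kHz.
48 kHz mod fs = 20.9 kHz.
20.9 kHz > fs/2 = 13.55 kHz, folds to fs − 20.9 kHz = 6.2 kHz.
87.7 kHz mod fs = 6.4 kHz.
6.4 kHz ≤ fs/2 = 13.55 kHz, appears at 6.4 kHz.
33.5 kHz and 87.7 kHz both map to 6.4 kHz.

33.5 kHz, 87.7 kHz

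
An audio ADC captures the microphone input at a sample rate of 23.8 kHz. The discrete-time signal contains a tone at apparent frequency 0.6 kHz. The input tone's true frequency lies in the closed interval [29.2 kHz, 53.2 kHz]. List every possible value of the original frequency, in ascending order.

47 kHz, 48.2 kHz

Frequencies that alias to 0.6 kHz are k·fs ± 0.6 kHz for integer k ≥ 0.
k=0: 0.6 kHz.
k=1: 23.2 kHz, 24.4 kHz.
k=2: 47 kHz, 48.2 kHz.
k=3: 70.8 kHz, 72 kHz.
Within [29.2 kHz, 53.2 kHz]: 47 kHz, 48.2 kHz.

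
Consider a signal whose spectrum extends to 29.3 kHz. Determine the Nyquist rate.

Nyquist rate = 2 × 29.3 kHz = 58.6 kHz.

58.6 kHz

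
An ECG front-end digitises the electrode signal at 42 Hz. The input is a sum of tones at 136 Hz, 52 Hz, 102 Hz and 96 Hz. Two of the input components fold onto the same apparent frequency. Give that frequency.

10 Hz

fs/2 = 21 Hz.
136 Hz mod fs = 10 Hz.
10 Hz ≤ fs/2 = 21 Hz, appears at 10 Hz.
52 Hz mod fs = 10 Hz.
10 Hz ≤ fs/2 = 21 Hz, appears at 10 Hz.
102 Hz mod fs = 18 Hz.
18 Hz ≤ fs/2 = 21 Hz, appears at 18 Hz.
96 Hz mod fs = 12 Hz.
12 Hz ≤ fs/2 = 21 Hz, appears at 12 Hz.
52 Hz and 136 Hz both map to 10 Hz.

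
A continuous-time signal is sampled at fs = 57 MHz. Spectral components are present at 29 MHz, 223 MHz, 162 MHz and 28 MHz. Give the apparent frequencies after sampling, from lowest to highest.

5 MHz, 9 MHz, 28 MHz

fs/2 = 28.5 MHz.
29 MHz > fs/2 = 28.5 MHz, folds to fs − 29 MHz = 28 MHz.
223 MHz mod fs = 52 MHz.
52 MHz > fs/2 = 28.5 MHz, folds to fs − 52 MHz = 5 MHz.
162 MHz mod fs = 48 MHz.
48 MHz > fs/2 = 28.5 MHz, folds to fs − 48 MHz = 9 MHz.
28 MHz ≤ fs/2 = 28.5 MHz, passes unchanged.
Distinct values: {5 MHz, 9 MHz, 28 MHz}.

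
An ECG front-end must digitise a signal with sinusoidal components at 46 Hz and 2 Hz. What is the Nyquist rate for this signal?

92 Hz

Highest-frequency component: 46 Hz.
Nyquist rate = 2 × 46 Hz = 92 Hz.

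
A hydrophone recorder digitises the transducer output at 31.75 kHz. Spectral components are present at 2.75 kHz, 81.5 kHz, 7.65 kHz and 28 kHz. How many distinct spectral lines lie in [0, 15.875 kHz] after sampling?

4

fs/2 = 15.875 kHz.
2.75 kHz ≤ fs/2 = 15.875 kHz, passes unchanged.
81.5 kHz mod fs = 18 kHz.
18 kHz > fs/2 = 15.875 kHz, folds to fs − 18 kHz = 13.75 kHz.
7.65 kHz ≤ fs/2 = 15.875 kHz, passes unchanged.
28 kHz > fs/2 = 15.875 kHz, folds to fs − 28 kHz = 3.75 kHz.
Distinct values: {2.75 kHz, 3.75 kHz, 7.65 kHz, 13.75 kHz} → 4.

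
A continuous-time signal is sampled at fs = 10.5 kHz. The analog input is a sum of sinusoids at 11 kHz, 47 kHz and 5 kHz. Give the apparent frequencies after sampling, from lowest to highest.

fs/2 = 5.25 kHz.
11 kHz mod fs = 0.5 kHz.
0.5 kHz ≤ fs/2 = 5.25 kHz, appears at 0.5 kHz.
47 kHz mod fs = 5 kHz.
5 kHz ≤ fs/2 = 5.25 kHz, appears at 5 kHz.
5 kHz ≤ fs/2 = 5.25 kHz, passes unchanged.
Distinct values: {0.5 kHz, 5 kHz}.

0.5 kHz, 5 kHz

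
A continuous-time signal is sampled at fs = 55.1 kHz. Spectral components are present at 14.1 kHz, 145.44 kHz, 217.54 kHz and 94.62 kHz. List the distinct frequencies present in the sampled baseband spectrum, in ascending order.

fs/2 = 27.55 kHz.
14.1 kHz ≤ fs/2 = 27.55 kHz, passes unchanged.
145.44 kHz mod fs = 35.24 kHz.
35.24 kHz > fs/2 = 27.55 kHz, folds to fs − 35.24 kHz = 19.86 kHz.
217.54 kHz mod fs = 52.24 kHz.
52.24 kHz > fs/2 = 27.55 kHz, folds to fs − 52.24 kHz = 2.86 kHz.
94.62 kHz mod fs = 39.52 kHz.
39.52 kHz > fs/2 = 27.55 kHz, folds to fs − 39.52 kHz = 15.58 kHz.
Distinct values: {2.86 kHz, 14.1 kHz, 15.58 kHz, 19.86 kHz}.

2.86 kHz, 14.1 kHz, 15.58 kHz, 19.86 kHz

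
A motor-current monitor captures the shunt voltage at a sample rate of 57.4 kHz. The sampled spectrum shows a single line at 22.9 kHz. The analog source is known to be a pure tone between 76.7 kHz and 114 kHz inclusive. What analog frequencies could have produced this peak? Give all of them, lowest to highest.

Frequencies that alias to 22.9 kHz are k·fs ± 22.9 kHz for integer k ≥ 0.
k=0: 22.9 kHz.
k=1: 34.5 kHz, 80.3 kHz.
k=2: 91.9 kHz, 137.7 kHz.
k=3: 149.3 kHz, 195.1 kHz.
Within [76.7 kHz, 114 kHz]: 80.3 kHz, 91.9 kHz.

80.3 kHz, 91.9 kHz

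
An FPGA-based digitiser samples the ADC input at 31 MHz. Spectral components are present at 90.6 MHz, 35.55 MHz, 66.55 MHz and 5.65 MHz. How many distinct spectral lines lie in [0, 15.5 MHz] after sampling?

3

fs/2 = 15.5 MHz.
90.6 MHz mod fs = 28.6 MHz.
28.6 MHz > fs/2 = 15.5 MHz, folds to fs − 28.6 MHz = 2.4 MHz.
35.55 MHz mod fs = 4.55 MHz.
4.55 MHz ≤ fs/2 = 15.5 MHz, appears at 4.55 MHz.
66.55 MHz mod fs = 4.55 MHz.
4.55 MHz ≤ fs/2 = 15.5 MHz, appears at 4.55 MHz.
5.65 MHz ≤ fs/2 = 15.5 MHz, passes unchanged.
Distinct values: {2.4 MHz, 4.55 MHz, 5.65 MHz} → 3.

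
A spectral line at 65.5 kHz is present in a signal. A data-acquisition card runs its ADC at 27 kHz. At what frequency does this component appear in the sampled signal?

65.5 kHz mod fs = 11.5 kHz.
11.5 kHz ≤ fs/2 = 13.5 kHz, appears at 11.5 kHz.

11.5 kHz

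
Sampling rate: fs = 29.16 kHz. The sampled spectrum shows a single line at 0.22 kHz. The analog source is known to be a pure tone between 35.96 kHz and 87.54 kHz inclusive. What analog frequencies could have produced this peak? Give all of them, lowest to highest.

Frequencies that alias to 0.22 kHz are k·fs ± 0.22 kHz for integer k ≥ 0.
k=0: 0.22 kHz.
k=1: 28.94 kHz, 29.38 kHz.
k=2: 58.1 kHz, 58.54 kHz.
k=3: 87.26 kHz, 87.7 kHz.
k=4: 116.42 kHz, 116.86 kHz.
Within [35.96 kHz, 87.54 kHz]: 58.1 kHz, 58.54 kHz, 87.26 kHz.

58.1 kHz, 58.54 kHz, 87.26 kHz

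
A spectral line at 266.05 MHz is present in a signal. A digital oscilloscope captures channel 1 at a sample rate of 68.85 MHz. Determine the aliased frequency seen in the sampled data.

266.05 MHz mod fs = 59.5 MHz.
59.5 MHz > fs/2 = 34.425 MHz, folds to fs − 59.5 MHz = 9.35 MHz.

9.35 MHz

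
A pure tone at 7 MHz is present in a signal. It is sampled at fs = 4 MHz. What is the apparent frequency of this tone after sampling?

7 MHz mod fs = 3 MHz.
3 MHz > fs/2 = 2 MHz, folds to fs − 3 MHz = 1 MHz.

1 MHz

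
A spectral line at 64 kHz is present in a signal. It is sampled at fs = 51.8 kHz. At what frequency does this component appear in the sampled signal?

12.2 kHz

64 kHz mod fs = 12.2 kHz.
12.2 kHz ≤ fs/2 = 25.9 kHz, appears at 12.2 kHz.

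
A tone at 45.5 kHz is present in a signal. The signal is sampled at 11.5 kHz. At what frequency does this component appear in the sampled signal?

45.5 kHz mod fs = 11 kHz.
11 kHz > fs/2 = 5.75 kHz, folds to fs − 11 kHz = 0.5 kHz.

0.5 kHz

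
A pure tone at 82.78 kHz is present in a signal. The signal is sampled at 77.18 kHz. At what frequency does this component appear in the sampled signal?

5.6 kHz

82.78 kHz mod fs = 5.6 kHz.
5.6 kHz ≤ fs/2 = 38.59 kHz, appears at 5.6 kHz.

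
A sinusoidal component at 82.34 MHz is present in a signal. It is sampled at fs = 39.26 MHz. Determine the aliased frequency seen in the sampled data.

82.34 MHz mod fs = 3.82 MHz.
3.82 MHz ≤ fs/2 = 19.63 MHz, appears at 3.82 MHz.

3.82 MHz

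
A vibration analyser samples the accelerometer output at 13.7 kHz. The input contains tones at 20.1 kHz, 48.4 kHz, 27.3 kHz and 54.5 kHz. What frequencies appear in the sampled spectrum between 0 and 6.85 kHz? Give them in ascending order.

fs/2 = 6.85 kHz.
20.1 kHz mod fs = 6.4 kHz.
6.4 kHz ≤ fs/2 = 6.85 kHz, appears at 6.4 kHz.
48.4 kHz mod fs = 7.3 kHz.
7.3 kHz > fs/2 = 6.85 kHz, folds to fs − 7.3 kHz = 6.4 kHz.
27.3 kHz mod fs = 13.6 kHz.
13.6 kHz > fs/2 = 6.85 kHz, folds to fs − 13.6 kHz = 0.1 kHz.
54.5 kHz mod fs = 13.4 kHz.
13.4 kHz > fs/2 = 6.85 kHz, folds to fs − 13.4 kHz = 0.3 kHz.
Distinct values: {0.1 kHz, 0.3 kHz, 6.4 kHz}.

0.1 kHz, 0.3 kHz, 6.4 kHz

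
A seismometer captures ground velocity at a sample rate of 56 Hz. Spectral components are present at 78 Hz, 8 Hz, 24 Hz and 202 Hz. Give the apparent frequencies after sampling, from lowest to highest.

8 Hz, 22 Hz, 24 Hz

fs/2 = 28 Hz.
78 Hz mod fs = 22 Hz.
22 Hz ≤ fs/2 = 28 Hz, appears at 22 Hz.
8 Hz ≤ fs/2 = 28 Hz, passes unchanged.
24 Hz ≤ fs/2 = 28 Hz, passes unchanged.
202 Hz mod fs = 34 Hz.
34 Hz > fs/2 = 28 Hz, folds to fs − 34 Hz = 22 Hz.
Distinct values: {8 Hz, 22 Hz, 24 Hz}.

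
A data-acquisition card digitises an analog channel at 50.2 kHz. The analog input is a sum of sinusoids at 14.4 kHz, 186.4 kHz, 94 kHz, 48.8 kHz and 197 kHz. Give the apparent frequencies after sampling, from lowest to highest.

fs/2 = 25.1 kHz.
14.4 kHz ≤ fs/2 = 25.1 kHz, passes unchanged.
186.4 kHz mod fs = 35.8 kHz.
35.8 kHz > fs/2 = 25.1 kHz, folds to fs − 35.8 kHz = 14.4 kHz.
94 kHz mod fs = 43.8 kHz.
43.8 kHz > fs/2 = 25.1 kHz, folds to fs − 43.8 kHz = 6.4 kHz.
48.8 kHz > fs/2 = 25.1 kHz, folds to fs − 48.8 kHz = 1.4 kHz.
197 kHz mod fs = 46.4 kHz.
46.4 kHz > fs/2 = 25.1 kHz, folds to fs − 46.4 kHz = 3.8 kHz.
Distinct values: {1.4 kHz, 3.8 kHz, 6.4 kHz, 14.4 kHz}.

1.4 kHz, 3.8 kHz, 6.4 kHz, 14.4 kHz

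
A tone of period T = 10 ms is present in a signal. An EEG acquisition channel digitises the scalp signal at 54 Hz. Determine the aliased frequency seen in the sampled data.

T = 10 ms → f = 1/T = 100 Hz.
100 Hz mod fs = 46 Hz.
46 Hz > fs/2 = 27 Hz, folds to fs − 46 Hz = 8 Hz.

8 Hz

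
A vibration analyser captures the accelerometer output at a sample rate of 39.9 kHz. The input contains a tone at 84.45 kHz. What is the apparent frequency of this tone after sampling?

4.65 kHz

84.45 kHz mod fs = 4.65 kHz.
4.65 kHz ≤ fs/2 = 19.95 kHz, appears at 4.65 kHz.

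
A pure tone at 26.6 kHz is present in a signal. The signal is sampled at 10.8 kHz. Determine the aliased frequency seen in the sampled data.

5 kHz

26.6 kHz mod fs = 5 kHz.
5 kHz ≤ fs/2 = 5.4 kHz, appears at 5 kHz.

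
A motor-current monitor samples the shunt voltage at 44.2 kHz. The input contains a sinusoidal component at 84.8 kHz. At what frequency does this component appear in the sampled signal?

3.6 kHz

84.8 kHz mod fs = 40.6 kHz.
40.6 kHz > fs/2 = 22.1 kHz, folds to fs − 40.6 kHz = 3.6 kHz.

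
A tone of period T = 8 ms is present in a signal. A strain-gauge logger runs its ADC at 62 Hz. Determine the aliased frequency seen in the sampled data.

T = 8 ms → f = 1/T = 125 Hz.
125 Hz mod fs = 1 Hz.
1 Hz ≤ fs/2 = 31 Hz, appears at 1 Hz.

1 Hz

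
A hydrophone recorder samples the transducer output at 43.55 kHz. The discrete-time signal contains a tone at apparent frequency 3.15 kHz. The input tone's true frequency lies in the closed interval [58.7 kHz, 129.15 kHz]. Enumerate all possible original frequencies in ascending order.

83.95 kHz, 90.25 kHz, 127.5 kHz

Frequencies that alias to 3.15 kHz are k·fs ± 3.15 kHz for integer k ≥ 0.
k=0: 3.15 kHz.
k=1: 40.4 kHz, 46.7 kHz.
k=2: 83.95 kHz, 90.25 kHz.
k=3: 127.5 kHz, 133.8 kHz.
k=4: 171.05 kHz, 177.35 kHz.
Within [58.7 kHz, 129.15 kHz]: 83.95 kHz, 90.25 kHz, 127.5 kHz.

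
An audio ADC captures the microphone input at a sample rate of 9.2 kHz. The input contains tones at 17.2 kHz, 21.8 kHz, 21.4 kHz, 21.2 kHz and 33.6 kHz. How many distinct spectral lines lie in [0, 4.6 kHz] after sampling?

fs/2 = 4.6 kHz.
17.2 kHz mod fs = 8 kHz.
8 kHz > fs/2 = 4.6 kHz, folds to fs − 8 kHz = 1.2 kHz.
21.8 kHz mod fs = 3.4 kHz.
3.4 kHz ≤ fs/2 = 4.6 kHz, appears at 3.4 kHz.
21.4 kHz mod fs = 3 kHz.
3 kHz ≤ fs/2 = 4.6 kHz, appears at 3 kHz.
21.2 kHz mod fs = 2.8 kHz.
2.8 kHz ≤ fs/2 = 4.6 kHz, appears at 2.8 kHz.
33.6 kHz mod fs = 6 kHz.
6 kHz > fs/2 = 4.6 kHz, folds to fs − 6 kHz = 3.2 kHz.
Distinct values: {1.2 kHz, 2.8 kHz, 3 kHz, 3.2 kHz, 3.4 kHz} → 5.

5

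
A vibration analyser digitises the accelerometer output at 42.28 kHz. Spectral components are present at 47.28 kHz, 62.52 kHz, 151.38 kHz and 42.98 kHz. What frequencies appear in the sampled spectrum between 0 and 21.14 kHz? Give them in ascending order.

fs/2 = 21.14 kHz.
47.28 kHz mod fs = 5 kHz.
5 kHz ≤ fs/2 = 21.14 kHz, appears at 5 kHz.
62.52 kHz mod fs = 20.24 kHz.
20.24 kHz ≤ fs/2 = 21.14 kHz, appears at 20.24 kHz.
151.38 kHz mod fs = 24.54 kHz.
24.54 kHz > fs/2 = 21.14 kHz, folds to fs − 24.54 kHz = 17.74 kHz.
42.98 kHz mod fs = 0.7 kHz.
0.7 kHz ≤ fs/2 = 21.14 kHz, appears at 0.7 kHz.
Distinct values: {0.7 kHz, 5 kHz, 17.74 kHz, 20.24 kHz}.

0.7 kHz, 5 kHz, 17.74 kHz, 20.24 kHz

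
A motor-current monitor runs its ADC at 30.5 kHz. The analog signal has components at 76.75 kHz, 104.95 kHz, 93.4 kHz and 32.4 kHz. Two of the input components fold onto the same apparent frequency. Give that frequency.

fs/2 = 15.25 kHz.
76.75 kHz mod fs = 15.75 kHz.
15.75 kHz > fs/2 = 15.25 kHz, folds to fs − 15.75 kHz = 14.75 kHz.
104.95 kHz mod fs = 13.45 kHz.
13.45 kHz ≤ fs/2 = 15.25 kHz, appears at 13.45 kHz.
93.4 kHz mod fs = 1.9 kHz.
1.9 kHz ≤ fs/2 = 15.25 kHz, appears at 1.9 kHz.
32.4 kHz mod fs = 1.9 kHz.
1.9 kHz ≤ fs/2 = 15.25 kHz, appears at 1.9 kHz.
32.4 kHz and 93.4 kHz both map to 1.9 kHz.

1.9 kHz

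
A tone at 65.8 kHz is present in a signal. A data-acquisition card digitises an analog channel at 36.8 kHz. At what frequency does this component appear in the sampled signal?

7.8 kHz

65.8 kHz mod fs = 29 kHz.
29 kHz > fs/2 = 18.4 kHz, folds to fs − 29 kHz = 7.8 kHz.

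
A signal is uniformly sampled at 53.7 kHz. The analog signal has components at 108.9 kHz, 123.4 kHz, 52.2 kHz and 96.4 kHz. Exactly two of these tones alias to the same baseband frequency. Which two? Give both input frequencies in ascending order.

52.2 kHz, 108.9 kHz

fs/2 = 26.85 kHz.
108.9 kHz mod fs = 1.5 kHz.
1.5 kHz ≤ fs/2 = 26.85 kHz, appears at 1.5 kHz.
123.4 kHz mod fs = 16 kHz.
16 kHz ≤ fs/2 = 26.85 kHz, appears at 16 kHz.
52.2 kHz > fs/2 = 26.85 kHz, folds to fs − 52.2 kHz = 1.5 kHz.
96.4 kHz mod fs = 42.7 kHz.
42.7 kHz > fs/2 = 26.85 kHz, folds to fs − 42.7 kHz = 11 kHz.
52.2 kHz and 108.9 kHz both map to 1.5 kHz.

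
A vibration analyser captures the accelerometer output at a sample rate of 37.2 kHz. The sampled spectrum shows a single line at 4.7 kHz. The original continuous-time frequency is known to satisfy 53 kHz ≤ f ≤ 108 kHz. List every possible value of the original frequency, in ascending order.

Frequencies that alias to 4.7 kHz are k·fs ± 4.7 kHz for integer k ≥ 0.
k=0: 4.7 kHz.
k=1: 32.5 kHz, 41.9 kHz.
k=2: 69.7 kHz, 79.1 kHz.
k=3: 106.9 kHz, 116.3 kHz.
k=4: 144.1 kHz, 153.5 kHz.
Within [53 kHz, 108 kHz]: 69.7 kHz, 79.1 kHz, 106.9 kHz.

69.7 kHz, 79.1 kHz, 106.9 kHz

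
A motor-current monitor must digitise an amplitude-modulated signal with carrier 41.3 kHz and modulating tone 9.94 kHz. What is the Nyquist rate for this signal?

102.48 kHz

AM sidebands sit at fc ± fm = 31.36 kHz and 51.24 kHz.
Highest-frequency component: 51.24 kHz.
Nyquist rate = 2 × 51.24 kHz = 102.48 kHz.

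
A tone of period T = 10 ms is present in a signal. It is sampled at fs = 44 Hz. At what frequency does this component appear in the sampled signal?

T = 10 ms → f = 1/T = 100 Hz.
100 Hz mod fs = 12 Hz.
12 Hz ≤ fs/2 = 22 Hz, appears at 12 Hz.

12 Hz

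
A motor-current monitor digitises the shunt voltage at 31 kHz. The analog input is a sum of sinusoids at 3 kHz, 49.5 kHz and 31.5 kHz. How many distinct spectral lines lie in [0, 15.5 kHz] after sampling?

fs/2 = 15.5 kHz.
3 kHz ≤ fs/2 = 15.5 kHz, passes unchanged.
49.5 kHz mod fs = 18.5 kHz.
18.5 kHz > fs/2 = 15.5 kHz, folds to fs − 18.5 kHz = 12.5 kHz.
31.5 kHz mod fs = 0.5 kHz.
0.5 kHz ≤ fs/2 = 15.5 kHz, appears at 0.5 kHz.
Distinct values: {0.5 kHz, 3 kHz, 12.5 kHz} → 3.

3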